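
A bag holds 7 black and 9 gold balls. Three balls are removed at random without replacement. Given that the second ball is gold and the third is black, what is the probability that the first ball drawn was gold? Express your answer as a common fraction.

P(first=gold and the second ball is gold and the third is black) = (9/16)·(8/15)·(7/14) = 3/20.
P(E) = Σ over first color = 9/80 + 3/20 = 21/80.
By Bayes, P(first=gold | E) = 3/20 / 21/80 = 4/7 ≈ 0.5714.

4/7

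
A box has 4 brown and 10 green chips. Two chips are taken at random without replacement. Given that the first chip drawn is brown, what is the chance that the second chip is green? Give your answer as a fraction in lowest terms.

10/13

After removing 1 brown, the box has 10 green out of 13 remaining.
P(second is green | given) = 10/13 ≈ 0.7692.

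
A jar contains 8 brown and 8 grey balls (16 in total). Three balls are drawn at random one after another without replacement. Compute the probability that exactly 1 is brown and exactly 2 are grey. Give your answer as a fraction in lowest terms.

2/5

Unordered draws without replacement: count favorable combinations over C(16,3).
Favorable = C(8,1) · C(8,2) = 224; total = C(16,3) = 560.
P = 224/560 = 2/5 ≈ 0.4000.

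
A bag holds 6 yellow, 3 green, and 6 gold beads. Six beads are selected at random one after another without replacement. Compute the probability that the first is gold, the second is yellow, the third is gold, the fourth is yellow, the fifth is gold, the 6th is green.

Multiply the conditional probability of each draw in order, without replacement, so each draw removes one from its color and from the total.
P = (6/15) · (6/14) · (5/13) · (5/12) · (4/11) · (3/10) = 3/1001 ≈ 0.0030.

3/1001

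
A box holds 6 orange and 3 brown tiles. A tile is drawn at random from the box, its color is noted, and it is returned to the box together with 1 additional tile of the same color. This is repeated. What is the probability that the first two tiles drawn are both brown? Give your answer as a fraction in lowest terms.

2/15

After a brown draw the box holds 4 brown out of 10.
P = (3/9)·(4/10) = 2/15 ≈ 0.1333.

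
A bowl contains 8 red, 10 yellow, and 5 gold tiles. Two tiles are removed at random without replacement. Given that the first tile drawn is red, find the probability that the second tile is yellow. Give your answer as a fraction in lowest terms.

5/11

After removing 1 red, the bowl has 10 yellow out of 22 remaining.
P(second is yellow | given) = 10/22 = 5/11 ≈ 0.4545.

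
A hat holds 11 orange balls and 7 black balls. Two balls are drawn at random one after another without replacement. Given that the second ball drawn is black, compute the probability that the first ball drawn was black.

6/17

P(first=black and the second ball drawn is black) = (7/18)·(6/17) = 7/51.
P(the second ball drawn is black) = Σ over first color = 77/306 + 7/51 = 7/18.
By Bayes, P(first=black | the second ball drawn is black) = 7/51 / 7/18 = 6/17 ≈ 0.3529.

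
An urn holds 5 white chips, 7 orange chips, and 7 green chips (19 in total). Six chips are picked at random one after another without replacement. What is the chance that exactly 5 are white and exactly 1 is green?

1/3876

Unordered draws without replacement: count favorable combinations over C(19,6).
Favorable = C(5,5) · C(7,0) · C(7,1) = 7; total = C(19,6) = 27132.
P = 7/27132 = 1/3876 ≈ 0.0003.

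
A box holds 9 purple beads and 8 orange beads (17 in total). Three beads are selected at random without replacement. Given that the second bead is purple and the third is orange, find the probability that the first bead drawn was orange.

7/15

P(first=orange and the second bead is purple and the third is orange) = (8/17)·(9/16)·(7/15) = 21/170.
P(E) = Σ over first color = 12/85 + 21/170 = 9/34.
By Bayes, P(first=orange | E) = 21/170 / 9/34 = 7/15 ≈ 0.4667.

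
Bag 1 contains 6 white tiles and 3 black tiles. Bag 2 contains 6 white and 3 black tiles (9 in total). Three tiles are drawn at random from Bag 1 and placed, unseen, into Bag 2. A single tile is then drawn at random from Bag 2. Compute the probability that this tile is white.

Condition on how many of the transferred tiles are white (from Bag 1: 6 white of 9; then Bag 2 has 12 total).
  0 white: C(6,0)C(3,3)/C(9,3) = 1/84; then P = 6/12
  1 white: C(6,1)C(3,2)/C(9,3) = 3/14; then P = 7/12
  2 white: C(6,2)C(3,1)/C(9,3) = 15/28; then P = 8/12
  3 white: C(6,3)C(3,0)/C(9,3) = 5/21; then P = 9/12
P(white from Bag 2) = 2/3 ≈ 0.6667.

2/3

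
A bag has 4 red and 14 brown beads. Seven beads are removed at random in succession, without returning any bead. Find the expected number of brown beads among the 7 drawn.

49/9

By linearity of expectation, E[X] = Σ P(draw i is brown); by symmetry each draw (even without replacement) has P(brown) = 14/18.
E[X] = 7 · 14/18 = 49/9 ≈ 5.4444.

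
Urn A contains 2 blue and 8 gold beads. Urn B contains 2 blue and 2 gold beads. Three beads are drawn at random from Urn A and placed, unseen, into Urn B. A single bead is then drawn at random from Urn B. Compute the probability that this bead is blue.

Condition on how many of the transferred beads are blue (from Urn A: 2 blue of 10; then Urn B has 7 total).
  0 blue: C(2,0)C(8,3)/C(10,3) = 7/15; then P = 2/7
  1 blue: C(2,1)C(8,2)/C(10,3) = 7/15; then P = 3/7
  2 blue: C(2,2)C(8,1)/C(10,3) = 1/15; then P = 4/7
P(blue from Urn B) = 13/35 ≈ 0.3714.

13/35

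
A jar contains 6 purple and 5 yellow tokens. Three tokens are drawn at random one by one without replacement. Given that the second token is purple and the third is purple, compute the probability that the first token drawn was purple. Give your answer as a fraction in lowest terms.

4/9

P(first=purple and the second token is purple and the third is purple) = (6/11)·(5/10)·(4/9) = 4/33.
P(E) = Σ over first color = 4/33 + 5/33 = 3/11.
By Bayes, P(first=purple | E) = 4/33 / 3/11 = 4/9 ≈ 0.4444.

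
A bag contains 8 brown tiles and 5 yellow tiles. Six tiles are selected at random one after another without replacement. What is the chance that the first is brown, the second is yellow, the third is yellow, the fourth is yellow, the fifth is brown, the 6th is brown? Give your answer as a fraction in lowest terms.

7/429

Multiply the conditional probability of each draw in order, without replacement, so each draw removes one from its color and from the total.
P = (8/13) · (5/12) · (4/11) · (3/10) · (7/9) · (6/8) = 7/429 ≈ 0.0163.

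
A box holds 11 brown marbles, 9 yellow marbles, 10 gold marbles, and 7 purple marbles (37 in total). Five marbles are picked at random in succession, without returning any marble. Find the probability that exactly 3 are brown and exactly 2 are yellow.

Unordered draws without replacement: count favorable combinations over C(37,5).
Favorable = C(11,3) · C(9,2) · C(10,0) · C(7,0) = 5940; total = C(37,5) = 435897.
P = 5940/435897 = 60/4403 ≈ 0.0136.

60/4403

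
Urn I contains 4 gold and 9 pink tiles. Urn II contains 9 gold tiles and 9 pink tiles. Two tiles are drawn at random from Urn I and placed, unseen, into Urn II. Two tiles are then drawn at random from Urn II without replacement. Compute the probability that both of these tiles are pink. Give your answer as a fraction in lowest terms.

318/1235

Condition on how many of the transferred tiles are pink (from Urn I: 9 pink of 13; then Urn II has 20 total).
  0 pink: C(9,0)C(4,2)/C(13,2) = 1/13; then P = C(9,2)/C(20,2) = 18/95
  1 pink: C(9,1)C(4,1)/C(13,2) = 6/13; then P = C(10,2)/C(20,2) = 9/38
  2 pink: C(9,2)C(4,0)/C(13,2) = 6/13; then P = C(11,2)/C(20,2) = 11/38
P(both pink) = 318/1235 ≈ 0.2575.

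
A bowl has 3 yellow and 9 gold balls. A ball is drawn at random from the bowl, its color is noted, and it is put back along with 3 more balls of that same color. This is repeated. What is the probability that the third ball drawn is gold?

3/4

Sum over the four possibilities for the first two draws (gold/not-gold each), tracking how the gold count and total change by +3 per draw.
P(third is gold) = 3/4 ≈ 0.7500. (In a Pólya urn every draw has the same marginal probability 9/12.)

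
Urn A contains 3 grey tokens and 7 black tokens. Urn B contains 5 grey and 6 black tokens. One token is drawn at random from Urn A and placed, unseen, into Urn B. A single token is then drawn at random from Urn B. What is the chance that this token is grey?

53/120

Condition on how many of the transferred tokens are grey (from Urn A: 3 grey of 10; then Urn B has 12 total).
  0 grey: C(3,0)C(7,1)/C(10,1) = 7/10; then P = 5/12
  1 grey: C(3,1)C(7,0)/C(10,1) = 3/10; then P = 6/12
P(grey from Urn B) = 53/120 ≈ 0.4417.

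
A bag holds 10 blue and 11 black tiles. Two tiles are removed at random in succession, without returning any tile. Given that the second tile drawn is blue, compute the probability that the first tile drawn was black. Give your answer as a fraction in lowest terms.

P(first=black and the second tile drawn is blue) = (11/21)·(10/20) = 11/42.
P(the second tile drawn is blue) = Σ over first color = 3/14 + 11/42 = 10/21.
By Bayes, P(first=black | the second tile drawn is blue) = 11/42 / 10/21 = 11/20 ≈ 0.5500.

11/20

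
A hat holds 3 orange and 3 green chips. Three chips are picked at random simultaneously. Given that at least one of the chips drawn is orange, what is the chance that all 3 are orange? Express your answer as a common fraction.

1/19

P(all 3 orange) = C(3,3)/C(6,3) = 1/20; P(at least one orange) = 1 − C(3,3)/C(6,3) = 19/20.
Since 'all 3 orange' ⊆ 'at least one orange', P(all 3 | at least one) = 1/20 / 19/20 = 1/19 ≈ 0.0526.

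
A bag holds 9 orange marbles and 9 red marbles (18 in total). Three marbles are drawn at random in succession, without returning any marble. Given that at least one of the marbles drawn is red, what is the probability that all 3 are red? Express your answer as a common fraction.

7/61

P(all 3 red) = C(9,3)/C(18,3) = 7/68; P(at least one red) = 1 − C(9,3)/C(18,3) = 61/68.
Since 'all 3 red' ⊆ 'at least one red', P(all 3 | at least one) = 7/68 / 61/68 = 7/61 ≈ 0.1148.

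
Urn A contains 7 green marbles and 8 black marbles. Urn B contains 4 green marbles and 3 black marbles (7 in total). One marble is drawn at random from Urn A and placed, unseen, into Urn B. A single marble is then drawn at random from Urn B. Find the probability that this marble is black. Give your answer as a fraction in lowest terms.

53/120

Condition on how many of the transferred marbles are black (from Urn A: 8 black of 15; then Urn B has 8 total).
  0 black: C(8,0)C(7,1)/C(15,1) = 7/15; then P = 3/8
  1 black: C(8,1)C(7,0)/C(15,1) = 8/15; then P = 4/8
P(black from Urn B) = 53/120 ≈ 0.4417.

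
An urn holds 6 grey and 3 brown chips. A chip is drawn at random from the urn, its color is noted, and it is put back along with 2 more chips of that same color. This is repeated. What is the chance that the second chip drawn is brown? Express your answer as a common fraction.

1/3

Condition on the first draw. If first is brown (prob 3/9), second-brown has prob (5)/(11); if not (prob 6/9), it has prob 3/(11).
P = (3/9)·(5/11) + (6/9)·(3/11) = 1/3 ≈ 0.3333.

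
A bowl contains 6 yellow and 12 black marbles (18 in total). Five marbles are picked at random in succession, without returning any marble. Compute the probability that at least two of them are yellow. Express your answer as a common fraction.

267/476

Sum the hypergeometric tail for j = 2,…,5 yellow marbles.
Favorable = C(6,2)·C(12,3) + C(6,3)·C(12,2) + C(6,4)·C(12,1) + C(6,5)·C(12,0) = 4806; total = C(18,5) = 8568.
P = 4806/8568 = 267/476 ≈ 0.5609.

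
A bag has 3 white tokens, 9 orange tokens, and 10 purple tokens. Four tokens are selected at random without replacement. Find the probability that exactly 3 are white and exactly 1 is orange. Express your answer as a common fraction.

9/7315

Unordered draws without replacement: count favorable combinations over C(22,4).
Favorable = C(3,3) · C(9,1) · C(10,0) = 9; total = C(22,4) = 7315.
P = 9/7315 = 9/7315 ≈ 0.0012.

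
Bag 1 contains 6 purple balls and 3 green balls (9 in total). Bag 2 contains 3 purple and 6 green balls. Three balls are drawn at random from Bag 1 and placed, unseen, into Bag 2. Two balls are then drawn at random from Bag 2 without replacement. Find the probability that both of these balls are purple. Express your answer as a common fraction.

41/264

Condition on how many of the transferred balls are purple (from Bag 1: 6 purple of 9; then Bag 2 has 12 total).
  0 purple: C(6,0)C(3,3)/C(9,3) = 1/84; then P = C(3,2)/C(12,2) = 1/22
  1 purple: C(6,1)C(3,2)/C(9,3) = 3/14; then P = C(4,2)/C(12,2) = 1/11
  2 purple: C(6,2)C(3,1)/C(9,3) = 15/28; then P = C(5,2)/C(12,2) = 5/33
  3 purple: C(6,3)C(3,0)/C(9,3) = 5/21; then P = C(6,2)/C(12,2) = 5/22
P(both purple) = 41/264 ≈ 0.1553.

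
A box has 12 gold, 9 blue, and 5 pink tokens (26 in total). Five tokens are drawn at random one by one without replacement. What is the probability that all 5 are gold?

18/1495

Unordered draws without replacement: count favorable combinations over C(26,5).
Favorable = C(12,5) · C(9,0) · C(5,0) = 792; total = C(26,5) = 65780.
P = 792/65780 = 18/1495 ≈ 0.0120.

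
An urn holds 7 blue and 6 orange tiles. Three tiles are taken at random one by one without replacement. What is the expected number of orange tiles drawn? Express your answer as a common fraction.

18/13

By linearity of expectation, E[X] = Σ P(draw i is orange); by symmetry each draw (even without replacement) has P(orange) = 6/13.
E[X] = 3 · 6/13 = 18/13 ≈ 1.3846.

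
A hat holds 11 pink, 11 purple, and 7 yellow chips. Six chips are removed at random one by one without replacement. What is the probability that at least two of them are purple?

Sum the hypergeometric tail for j = 2,…,6 purple chips.
Favorable = C(11,2)·C(18,4) + C(11,3)·C(18,3) + C(11,4)·C(18,2) + C(11,5)·C(18,1) + C(11,6)·C(18,0) = 362208; total = C(29,6) = 475020.
P = 362208/475020 = 4312/5655 ≈ 0.7625.

4312/5655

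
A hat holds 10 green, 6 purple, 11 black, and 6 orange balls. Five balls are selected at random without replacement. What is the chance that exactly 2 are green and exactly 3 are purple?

75/19778

Unordered draws without replacement: count favorable combinations over C(33,5).
Favorable = C(10,2) · C(6,3) · C(11,0) · C(6,0) = 900; total = C(33,5) = 237336.
P = 900/237336 = 75/19778 ≈ 0.0038.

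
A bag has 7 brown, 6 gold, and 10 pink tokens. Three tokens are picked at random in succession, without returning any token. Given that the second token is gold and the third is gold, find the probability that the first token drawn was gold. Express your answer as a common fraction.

4/21

P(first=gold and the second token is gold and the third is gold) = (6/23)·(5/22)·(4/21) = 20/1771.
P(E) = Σ over first color = 5/253 + 20/1771 + 50/1771 = 15/253.
By Bayes, P(first=gold | E) = 20/1771 / 15/253 = 4/21 ≈ 0.1905.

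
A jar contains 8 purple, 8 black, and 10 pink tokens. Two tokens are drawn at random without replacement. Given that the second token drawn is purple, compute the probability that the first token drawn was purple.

7/25

P(first=purple and the second token drawn is purple) = (8/26)·(7/25) = 28/325.
P(the second token drawn is purple) = Σ over first color = 28/325 + 32/325 + 8/65 = 4/13.
By Bayes, P(first=purple | the second token drawn is purple) = 28/325 / 4/13 = 7/25 ≈ 0.2800.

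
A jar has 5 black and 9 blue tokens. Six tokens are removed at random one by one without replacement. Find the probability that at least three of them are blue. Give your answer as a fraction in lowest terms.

Sum the hypergeometric tail for j = 3,…,6 blue tokens.
Favorable = C(9,3)·C(5,3) + C(9,4)·C(5,2) + C(9,5)·C(5,1) + C(9,6)·C(5,0) = 2814; total = C(14,6) = 3003.
P = 2814/3003 = 134/143 ≈ 0.9371.

134/143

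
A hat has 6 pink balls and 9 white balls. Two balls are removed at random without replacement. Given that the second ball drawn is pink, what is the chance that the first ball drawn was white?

9/14

P(first=white and the second ball drawn is pink) = (9/15)·(6/14) = 9/35.
P(the second ball drawn is pink) = Σ over first color = 1/7 + 9/35 = 2/5.
By Bayes, P(first=white | the second ball drawn is pink) = 9/35 / 2/5 = 9/14 ≈ 0.6429.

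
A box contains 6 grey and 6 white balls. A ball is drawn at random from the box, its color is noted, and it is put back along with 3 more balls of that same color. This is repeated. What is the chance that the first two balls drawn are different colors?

Either white then grey, or grey then white; after the first draw the total is 15.
P = (6/12)·(6/15) + (6/12)·(6/15) = 2/5 ≈ 0.4000.

2/5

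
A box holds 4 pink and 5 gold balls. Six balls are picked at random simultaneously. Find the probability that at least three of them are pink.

25/42

Sum the hypergeometric tail for j = 3,…,4 pink balls.
Favorable = C(4,3)·C(5,3) + C(4,4)·C(5,2) = 50; total = C(9,6) = 84.
P = 50/84 = 25/42 ≈ 0.5952.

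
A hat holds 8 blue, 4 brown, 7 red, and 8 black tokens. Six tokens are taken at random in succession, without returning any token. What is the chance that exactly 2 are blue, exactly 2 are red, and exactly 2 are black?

Unordered draws without replacement: count favorable combinations over C(27,6).
Favorable = C(8,2) · C(4,0) · C(7,2) · C(8,2) = 16464; total = C(27,6) = 296010.
P = 16464/296010 = 2744/49335 ≈ 0.0556.

2744/49335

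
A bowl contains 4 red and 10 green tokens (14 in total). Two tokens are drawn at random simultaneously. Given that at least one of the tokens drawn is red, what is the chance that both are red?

3/23

P(both red) = C(4,2)/C(14,2) = 6/91; P(at least one red) = 1 − C(10,2)/C(14,2) = 46/91.
Since 'both red' ⊆ 'at least one red', P(both | at least one) = 6/91 / 46/91 = 3/23 ≈ 0.1304.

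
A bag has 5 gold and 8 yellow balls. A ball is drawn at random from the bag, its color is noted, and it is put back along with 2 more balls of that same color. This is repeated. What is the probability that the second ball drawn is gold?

5/13

Condition on the first draw. If first is gold (prob 5/13), second-gold has prob (7)/(15); if not (prob 8/13), it has prob 5/(15).
P = (5/13)·(7/15) + (8/13)·(5/15) = 5/13 ≈ 0.3846.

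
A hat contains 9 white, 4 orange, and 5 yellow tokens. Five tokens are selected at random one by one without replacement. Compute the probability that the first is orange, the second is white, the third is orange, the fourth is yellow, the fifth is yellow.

Multiply the conditional probability of each draw in order, without replacement, so each draw removes one from its color and from the total.
P = (4/18) · (9/17) · (3/16) · (5/15) · (4/14) = 1/476 ≈ 0.0021.

1/476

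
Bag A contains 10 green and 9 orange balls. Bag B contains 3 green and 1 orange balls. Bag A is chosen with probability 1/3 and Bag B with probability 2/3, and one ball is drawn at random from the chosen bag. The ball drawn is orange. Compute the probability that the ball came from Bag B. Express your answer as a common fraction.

P(orange | Bag A) = 9/19; P(orange | Bag B) = 1/4.
P(orange) = 1/3·9/19 + 2/3·1/4 = 37/114.
By Bayes' rule, P(Bag B | orange) = 1/6 / 37/114 = 19/37 ≈ 0.5135.

19/37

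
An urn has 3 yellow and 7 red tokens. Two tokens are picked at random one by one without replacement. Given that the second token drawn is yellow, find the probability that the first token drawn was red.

P(first=red and the second token drawn is yellow) = (7/10)·(3/9) = 7/30.
P(the second token drawn is yellow) = Σ over first color = 1/15 + 7/30 = 3/10.
By Bayes, P(first=red | the second token drawn is yellow) = 7/30 / 3/10 = 7/9 ≈ 0.7778.

7/9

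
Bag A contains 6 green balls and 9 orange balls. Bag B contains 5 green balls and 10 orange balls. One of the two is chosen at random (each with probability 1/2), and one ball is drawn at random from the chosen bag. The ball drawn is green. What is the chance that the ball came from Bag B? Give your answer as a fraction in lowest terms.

P(green | Bag A) = 2/5; P(green | Bag B) = 1/3.
P(green) = 1/2·2/5 + 1/2·1/3 = 11/30.
By Bayes' rule, P(Bag B | green) = 1/6 / 11/30 = 5/11 ≈ 0.4545.

5/11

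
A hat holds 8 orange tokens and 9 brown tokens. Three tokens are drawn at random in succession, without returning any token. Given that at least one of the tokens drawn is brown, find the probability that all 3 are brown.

7/52

P(all 3 brown) = C(9,3)/C(17,3) = 21/170; P(at least one brown) = 1 − C(8,3)/C(17,3) = 78/85.
Since 'all 3 brown' ⊆ 'at least one brown', P(all 3 | at least one) = 21/170 / 78/85 = 7/52 ≈ 0.1346.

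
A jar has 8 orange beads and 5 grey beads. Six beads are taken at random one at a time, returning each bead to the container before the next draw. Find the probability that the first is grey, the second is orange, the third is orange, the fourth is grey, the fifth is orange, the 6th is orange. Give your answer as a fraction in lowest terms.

Multiply the conditional probability of each draw in order, with replacement (the composition resets each draw).
P = (5/13) · (8/13) · (8/13) · (5/13) · (8/13) · (8/13) = 102400/4826809 ≈ 0.0212.

102400/4826809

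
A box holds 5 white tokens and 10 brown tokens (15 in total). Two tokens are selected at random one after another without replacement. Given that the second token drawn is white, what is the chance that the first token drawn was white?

P(first=white and the second token drawn is white) = (5/15)·(4/14) = 2/21.
P(the second token drawn is white) = Σ over first color = 2/21 + 5/21 = 1/3.
By Bayes, P(first=white | the second token drawn is white) = 2/21 / 1/3 = 2/7 ≈ 0.2857.

2/7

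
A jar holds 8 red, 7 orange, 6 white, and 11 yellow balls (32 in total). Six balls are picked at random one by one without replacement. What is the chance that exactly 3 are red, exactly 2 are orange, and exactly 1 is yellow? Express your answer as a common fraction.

77/5394

Unordered draws without replacement: count favorable combinations over C(32,6).
Favorable = C(8,3) · C(7,2) · C(6,0) · C(11,1) = 12936; total = C(32,6) = 906192.
P = 12936/906192 = 77/5394 ≈ 0.0143.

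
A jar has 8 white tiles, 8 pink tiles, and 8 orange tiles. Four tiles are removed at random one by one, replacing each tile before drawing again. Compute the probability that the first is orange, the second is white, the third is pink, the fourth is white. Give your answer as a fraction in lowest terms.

Multiply the conditional probability of each draw in order, with replacement (the composition resets each draw).
P = (8/24) · (8/24) · (8/24) · (8/24) = 1/81 ≈ 0.0123.

1/81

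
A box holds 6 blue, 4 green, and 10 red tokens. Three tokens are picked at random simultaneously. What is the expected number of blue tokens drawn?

9/10

By linearity of expectation, E[X] = Σ P(draw i is blue); by symmetry each draw (even without replacement) has P(blue) = 6/20.
E[X] = 3 · 6/20 = 9/10 ≈ 0.9000.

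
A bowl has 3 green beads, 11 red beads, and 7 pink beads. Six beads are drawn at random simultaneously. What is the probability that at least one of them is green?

Use the complement: P(at least one green) = 1 − P(no green).
P(none) = C(18,6)/C(21,6) = 18564/54264.
So P = 1 − 18564/54264 = 25/38 ≈ 0.6579.

25/38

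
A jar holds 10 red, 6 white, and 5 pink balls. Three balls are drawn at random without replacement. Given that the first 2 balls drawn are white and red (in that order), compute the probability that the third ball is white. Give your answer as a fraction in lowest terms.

After removing 1 red, 1 white, the jar has 5 white out of 19 remaining.
P(third is white | given) = 5/19 ≈ 0.2632.

5/19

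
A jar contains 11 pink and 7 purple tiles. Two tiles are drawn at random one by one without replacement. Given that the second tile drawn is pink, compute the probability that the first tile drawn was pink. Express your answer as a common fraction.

P(first=pink and the second tile drawn is pink) = (11/18)·(10/17) = 55/153.
P(the second tile drawn is pink) = Σ over first color = 55/153 + 77/306 = 11/18.
By Bayes, P(first=pink | the second tile drawn is pink) = 55/153 / 11/18 = 10/17 ≈ 0.5882.

10/17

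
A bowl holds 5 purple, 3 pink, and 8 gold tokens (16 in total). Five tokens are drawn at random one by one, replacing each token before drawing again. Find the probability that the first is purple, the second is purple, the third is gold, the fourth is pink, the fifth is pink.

225/131072

Multiply the conditional probability of each draw in order, with replacement (the composition resets each draw).
P = (5/16) · (5/16) · (8/16) · (3/16) · (3/16) = 225/131072 ≈ 0.0017.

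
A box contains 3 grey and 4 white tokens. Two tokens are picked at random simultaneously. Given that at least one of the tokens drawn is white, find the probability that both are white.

P(both white) = C(4,2)/C(7,2) = 2/7; P(at least one white) = 1 − C(3,2)/C(7,2) = 6/7.
Since 'both white' ⊆ 'at least one white', P(both | at least one) = 2/7 / 6/7 = 1/3 ≈ 0.3333.

1/3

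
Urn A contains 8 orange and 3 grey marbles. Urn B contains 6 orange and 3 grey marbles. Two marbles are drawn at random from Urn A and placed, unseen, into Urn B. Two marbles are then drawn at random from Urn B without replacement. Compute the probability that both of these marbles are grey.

Condition on how many of the transferred marbles are grey (from Urn A: 3 grey of 11; then Urn B has 11 total).
  0 grey: C(3,0)C(8,2)/C(11,2) = 28/55; then P = C(3,2)/C(11,2) = 3/55
  1 grey: C(3,1)C(8,1)/C(11,2) = 24/55; then P = C(4,2)/C(11,2) = 6/55
  2 grey: C(3,2)C(8,0)/C(11,2) = 3/55; then P = C(5,2)/C(11,2) = 2/11
P(both grey) = 258/3025 ≈ 0.0853.

258/3025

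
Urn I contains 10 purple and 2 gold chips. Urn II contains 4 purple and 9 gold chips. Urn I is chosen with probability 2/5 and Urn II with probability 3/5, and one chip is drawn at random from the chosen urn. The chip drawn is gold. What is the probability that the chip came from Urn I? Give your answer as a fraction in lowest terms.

P(gold | Urn I) = 1/6; P(gold | Urn II) = 9/13.
P(gold) = 2/5·1/6 + 3/5·9/13 = 94/195.
By Bayes' rule, P(Urn I | gold) = 1/15 / 94/195 = 13/94 ≈ 0.1383.

13/94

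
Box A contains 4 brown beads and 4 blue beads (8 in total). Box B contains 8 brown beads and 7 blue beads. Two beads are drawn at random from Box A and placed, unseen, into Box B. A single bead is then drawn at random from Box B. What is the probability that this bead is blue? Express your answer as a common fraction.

Condition on how many of the transferred beads are blue (from Box A: 4 blue of 8; then Box B has 17 total).
  0 blue: C(4,0)C(4,2)/C(8,2) = 3/14; then P = 7/17
  1 blue: C(4,1)C(4,1)/C(8,2) = 4/7; then P = 8/17
  2 blue: C(4,2)C(4,0)/C(8,2) = 3/14; then P = 9/17
P(blue from Box B) = 8/17 ≈ 0.4706.

8/17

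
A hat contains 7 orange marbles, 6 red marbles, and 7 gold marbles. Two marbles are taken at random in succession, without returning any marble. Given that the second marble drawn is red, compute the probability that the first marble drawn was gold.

7/19

P(first=gold and the second marble drawn is red) = (7/20)·(6/19) = 21/190.
P(the second marble drawn is red) = Σ over first color = 21/190 + 3/38 + 21/190 = 3/10.
By Bayes, P(first=gold | the second marble drawn is red) = 21/190 / 3/10 = 7/19 ≈ 0.3684.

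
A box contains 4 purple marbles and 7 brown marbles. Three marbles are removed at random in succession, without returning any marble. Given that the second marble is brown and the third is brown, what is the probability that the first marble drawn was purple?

4/9

P(first=purple and the second marble is brown and the third is brown) = (4/11)·(7/10)·(6/9) = 28/165.
P(E) = Σ over first color = 28/165 + 7/33 = 21/55.
By Bayes, P(first=purple | E) = 28/165 / 21/55 = 4/9 ≈ 0.4444.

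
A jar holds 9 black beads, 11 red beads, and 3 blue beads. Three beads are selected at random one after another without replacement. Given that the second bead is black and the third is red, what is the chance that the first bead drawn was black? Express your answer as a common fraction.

P(first=black and the second bead is black and the third is red) = (9/23)·(8/22)·(11/21) = 12/161.
P(E) = Σ over first color = 12/161 + 15/161 + 9/322 = 9/46.
By Bayes, P(first=black | E) = 12/161 / 9/46 = 8/21 ≈ 0.3810.

8/21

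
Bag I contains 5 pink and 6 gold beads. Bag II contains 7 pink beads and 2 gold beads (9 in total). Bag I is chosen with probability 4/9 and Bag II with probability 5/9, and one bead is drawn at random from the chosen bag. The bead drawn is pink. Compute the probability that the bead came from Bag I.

36/113

P(pink | Bag I) = 5/11; P(pink | Bag II) = 7/9.
P(pink) = 4/9·5/11 + 5/9·7/9 = 565/891.
By Bayes' rule, P(Bag I | pink) = 20/99 / 565/891 = 36/113 ≈ 0.3186.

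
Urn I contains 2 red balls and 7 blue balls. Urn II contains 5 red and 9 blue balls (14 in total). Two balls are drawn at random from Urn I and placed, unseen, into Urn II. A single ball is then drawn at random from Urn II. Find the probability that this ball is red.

Condition on how many of the transferred balls are red (from Urn I: 2 red of 9; then Urn II has 16 total).
  0 red: C(2,0)C(7,2)/C(9,2) = 7/12; then P = 5/16
  1 red: C(2,1)C(7,1)/C(9,2) = 7/18; then P = 6/16
  2 red: C(2,2)C(7,0)/C(9,2) = 1/36; then P = 7/16
P(red from Urn II) = 49/144 ≈ 0.3403.

49/144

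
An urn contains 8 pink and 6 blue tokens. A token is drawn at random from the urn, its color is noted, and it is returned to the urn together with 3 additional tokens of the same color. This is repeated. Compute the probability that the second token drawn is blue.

3/7

Condition on the first draw. If first is blue (prob 6/14), second-blue has prob (9)/(17); if not (prob 8/14), it has prob 6/(17).
P = (6/14)·(9/17) + (8/14)·(6/17) = 3/7 ≈ 0.4286.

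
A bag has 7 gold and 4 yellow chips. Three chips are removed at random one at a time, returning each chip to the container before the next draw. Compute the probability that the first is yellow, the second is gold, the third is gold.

Multiply the conditional probability of each draw in order, with replacement (the composition resets each draw).
P = (4/11) · (7/11) · (7/11) = 196/1331 ≈ 0.1473.

196/1331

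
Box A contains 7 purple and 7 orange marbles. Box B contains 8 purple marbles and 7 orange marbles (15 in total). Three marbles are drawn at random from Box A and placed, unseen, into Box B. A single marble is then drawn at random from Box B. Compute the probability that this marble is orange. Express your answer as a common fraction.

17/36

Condition on how many of the transferred marbles are orange (from Box A: 7 orange of 14; then Box B has 18 total).
  0 orange: C(7,0)C(7,3)/C(14,3) = 5/52; then P = 7/18
  1 orange: C(7,1)C(7,2)/C(14,3) = 21/52; then P = 8/18
  2 orange: C(7,2)C(7,1)/C(14,3) = 21/52; then P = 9/18
  3 orange: C(7,3)C(7,0)/C(14,3) = 5/52; then P = 10/18
P(orange from Box B) = 17/36 ≈ 0.4722.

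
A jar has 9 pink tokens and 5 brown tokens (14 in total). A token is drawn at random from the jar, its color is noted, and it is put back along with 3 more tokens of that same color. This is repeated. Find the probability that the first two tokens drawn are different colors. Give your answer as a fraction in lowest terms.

45/119

Either brown then pink, or pink then brown; after the first draw the total is 17.
P = (5/14)·(9/17) + (9/14)·(5/17) = 45/119 ≈ 0.3782.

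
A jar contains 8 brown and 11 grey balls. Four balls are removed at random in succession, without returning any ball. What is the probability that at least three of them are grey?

275/646

Sum the hypergeometric tail for j = 3,…,4 grey balls.
Favorable = C(11,3)·C(8,1) + C(11,4)·C(8,0) = 1650; total = C(19,4) = 3876.
P = 1650/3876 = 275/646 ≈ 0.4257.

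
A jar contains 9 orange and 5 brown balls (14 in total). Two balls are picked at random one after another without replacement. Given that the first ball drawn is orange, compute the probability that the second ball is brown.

After removing 1 orange, the jar has 5 brown out of 13 remaining.
P(second is brown | given) = 5/13 ≈ 0.3846.

5/13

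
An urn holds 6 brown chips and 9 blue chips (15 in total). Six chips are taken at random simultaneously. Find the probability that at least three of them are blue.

Sum the hypergeometric tail for j = 3,…,6 blue chips.
Favorable = C(9,3)·C(6,3) + C(9,4)·C(6,2) + C(9,5)·C(6,1) + C(9,6)·C(6,0) = 4410; total = C(15,6) = 5005.
P = 4410/5005 = 126/143 ≈ 0.8811.

126/143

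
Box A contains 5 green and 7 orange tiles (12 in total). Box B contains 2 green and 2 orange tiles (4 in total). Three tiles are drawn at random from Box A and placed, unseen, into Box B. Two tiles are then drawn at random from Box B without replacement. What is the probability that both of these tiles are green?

29/154

Condition on how many of the transferred tiles are green (from Box A: 5 green of 12; then Box B has 7 total).
  0 green: C(5,0)C(7,3)/C(12,3) = 7/44; then P = C(2,2)/C(7,2) = 1/21
  1 green: C(5,1)C(7,2)/C(12,3) = 21/44; then P = C(3,2)/C(7,2) = 1/7
  2 green: C(5,2)C(7,1)/C(12,3) = 7/22; then P = C(4,2)/C(7,2) = 2/7
  3 green: C(5,3)C(7,0)/C(12,3) = 1/22; then P = C(5,2)/C(7,2) = 10/21
P(both green) = 29/154 ≈ 0.1883.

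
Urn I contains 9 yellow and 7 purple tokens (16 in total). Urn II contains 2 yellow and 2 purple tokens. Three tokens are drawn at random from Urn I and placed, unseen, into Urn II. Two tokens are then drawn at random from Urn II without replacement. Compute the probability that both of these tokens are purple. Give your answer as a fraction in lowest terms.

Condition on how many of the transferred tokens are purple (from Urn I: 7 purple of 16; then Urn II has 7 total).
  0 purple: C(7,0)C(9,3)/C(16,3) = 3/20; then P = C(2,2)/C(7,2) = 1/21
  1 purple: C(7,1)C(9,2)/C(16,3) = 9/20; then P = C(3,2)/C(7,2) = 1/7
  2 purple: C(7,2)C(9,1)/C(16,3) = 27/80; then P = C(4,2)/C(7,2) = 2/7
  3 purple: C(7,3)C(9,0)/C(16,3) = 1/16; then P = C(5,2)/C(7,2) = 10/21
P(both purple) = 83/420 ≈ 0.1976.

83/420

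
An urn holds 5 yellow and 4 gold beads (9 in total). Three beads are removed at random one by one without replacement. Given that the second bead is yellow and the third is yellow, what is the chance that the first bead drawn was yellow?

P(first=yellow and the second bead is yellow and the third is yellow) = (5/9)·(4/8)·(3/7) = 5/42.
P(E) = Σ over first color = 5/42 + 10/63 = 5/18.
By Bayes, P(first=yellow | E) = 5/42 / 5/18 = 3/7 ≈ 0.4286.

3/7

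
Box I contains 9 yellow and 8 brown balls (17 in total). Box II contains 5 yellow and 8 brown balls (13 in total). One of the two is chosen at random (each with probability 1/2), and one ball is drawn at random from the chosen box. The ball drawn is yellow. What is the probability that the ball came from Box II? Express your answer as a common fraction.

85/202

P(yellow | Box I) = 9/17; P(yellow | Box II) = 5/13.
P(yellow) = 1/2·9/17 + 1/2·5/13 = 101/221.
By Bayes' rule, P(Box II | yellow) = 5/26 / 101/221 = 85/202 ≈ 0.4208.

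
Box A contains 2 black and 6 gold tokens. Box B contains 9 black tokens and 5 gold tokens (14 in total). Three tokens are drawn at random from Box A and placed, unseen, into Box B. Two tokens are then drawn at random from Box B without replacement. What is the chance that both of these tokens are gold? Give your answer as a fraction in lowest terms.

Condition on how many of the transferred tokens are gold (from Box A: 6 gold of 8; then Box B has 17 total).
  1 gold: C(6,1)C(2,2)/C(8,3) = 3/28; then P = C(6,2)/C(17,2) = 15/136
  2 gold: C(6,2)C(2,1)/C(8,3) = 15/28; then P = C(7,2)/C(17,2) = 21/136
  3 gold: C(6,3)C(2,0)/C(8,3) = 5/14; then P = C(8,2)/C(17,2) = 7/34
P(both gold) = 20/119 ≈ 0.1681.

20/119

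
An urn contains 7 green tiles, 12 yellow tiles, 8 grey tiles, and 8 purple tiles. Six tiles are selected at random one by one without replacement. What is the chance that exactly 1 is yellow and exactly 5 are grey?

12/28985

Unordered draws without replacement: count favorable combinations over C(35,6).
Favorable = C(7,0) · C(12,1) · C(8,5) · C(8,0) = 672; total = C(35,6) = 1623160.
P = 672/1623160 = 12/28985 ≈ 0.0004.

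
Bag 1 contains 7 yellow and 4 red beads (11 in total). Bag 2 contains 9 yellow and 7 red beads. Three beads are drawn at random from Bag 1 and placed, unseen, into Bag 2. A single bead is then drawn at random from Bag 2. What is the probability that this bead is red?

89/209

Condition on how many of the transferred beads are red (from Bag 1: 4 red of 11; then Bag 2 has 19 total).
  0 red: C(4,0)C(7,3)/C(11,3) = 7/33; then P = 7/19
  1 red: C(4,1)C(7,2)/C(11,3) = 28/55; then P = 8/19
  2 red: C(4,2)C(7,1)/C(11,3) = 14/55; then P = 9/19
  3 red: C(4,3)C(7,0)/C(11,3) = 4/165; then P = 10/19
P(red from Bag 2) = 89/209 ≈ 0.4258.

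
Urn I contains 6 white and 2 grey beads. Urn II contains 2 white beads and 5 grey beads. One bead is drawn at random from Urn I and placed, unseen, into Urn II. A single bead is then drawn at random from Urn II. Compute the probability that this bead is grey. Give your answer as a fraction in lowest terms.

Condition on how many of the transferred beads are grey (from Urn I: 2 grey of 8; then Urn II has 8 total).
  0 grey: C(2,0)C(6,1)/C(8,1) = 3/4; then P = 5/8
  1 grey: C(2,1)C(6,0)/C(8,1) = 1/4; then P = 6/8
P(grey from Urn II) = 21/32 ≈ 0.6562.

21/32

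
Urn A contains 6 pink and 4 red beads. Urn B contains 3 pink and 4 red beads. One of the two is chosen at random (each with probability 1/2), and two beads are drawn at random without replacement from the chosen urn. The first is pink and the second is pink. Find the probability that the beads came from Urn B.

P(E | Urn A) = 1/3; P(E | Urn B) = 1/7.
P(E) = 1/2·1/3 + 1/2·1/7 = 5/21.
By Bayes' rule, P(Urn B | E) = 1/14 / 5/21 = 3/10 ≈ 0.3000.

3/10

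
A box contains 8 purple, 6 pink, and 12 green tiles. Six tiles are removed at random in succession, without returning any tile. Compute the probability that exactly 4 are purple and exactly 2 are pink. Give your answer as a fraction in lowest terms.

15/3289

Unordered draws without replacement: count favorable combinations over C(26,6).
Favorable = C(8,4) · C(6,2) · C(12,0) = 1050; total = C(26,6) = 230230.
P = 1050/230230 = 15/3289 ≈ 0.0046.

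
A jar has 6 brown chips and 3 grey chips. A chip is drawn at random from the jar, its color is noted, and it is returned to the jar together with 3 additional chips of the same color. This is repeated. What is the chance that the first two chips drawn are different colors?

Either grey then brown, or brown then grey; after the first draw the total is 12.
P = (3/9)·(6/12) + (6/9)·(3/12) = 1/3 ≈ 0.3333.

1/3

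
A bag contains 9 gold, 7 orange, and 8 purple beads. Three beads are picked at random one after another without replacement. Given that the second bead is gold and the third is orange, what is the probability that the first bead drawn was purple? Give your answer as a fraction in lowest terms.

4/11

P(first=purple and the second bead is gold and the third is orange) = (8/24)·(9/23)·(7/22) = 21/506.
P(E) = Σ over first color = 21/506 + 63/2024 + 21/506 = 21/184.
By Bayes, P(first=purple | E) = 21/506 / 21/184 = 4/11 ≈ 0.3636.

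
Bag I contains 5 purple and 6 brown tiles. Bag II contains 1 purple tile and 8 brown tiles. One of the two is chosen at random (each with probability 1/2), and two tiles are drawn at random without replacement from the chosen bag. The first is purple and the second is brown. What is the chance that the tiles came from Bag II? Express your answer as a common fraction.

11/38

P(E | Bag I) = 3/11; P(E | Bag II) = 1/9.
P(E) = 1/2·3/11 + 1/2·1/9 = 19/99.
By Bayes' rule, P(Bag II | E) = 1/18 / 19/99 = 11/38 ≈ 0.2895.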